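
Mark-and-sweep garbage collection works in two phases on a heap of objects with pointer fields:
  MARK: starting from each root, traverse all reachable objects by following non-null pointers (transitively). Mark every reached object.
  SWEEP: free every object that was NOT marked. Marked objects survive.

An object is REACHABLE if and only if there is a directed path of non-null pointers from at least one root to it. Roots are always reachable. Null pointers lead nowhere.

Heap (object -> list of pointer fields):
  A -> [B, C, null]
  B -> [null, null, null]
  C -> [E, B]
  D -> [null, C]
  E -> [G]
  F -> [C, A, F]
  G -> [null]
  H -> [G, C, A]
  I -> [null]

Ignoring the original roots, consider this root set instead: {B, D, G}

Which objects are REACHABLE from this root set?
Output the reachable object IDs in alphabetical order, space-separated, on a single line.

Answer: B C D E G

Derivation:
Roots: B D G
Mark B: refs=null null null, marked=B
Mark D: refs=null C, marked=B D
Mark G: refs=null, marked=B D G
Mark C: refs=E B, marked=B C D G
Mark E: refs=G, marked=B C D E G
Unmarked (collected): A F H I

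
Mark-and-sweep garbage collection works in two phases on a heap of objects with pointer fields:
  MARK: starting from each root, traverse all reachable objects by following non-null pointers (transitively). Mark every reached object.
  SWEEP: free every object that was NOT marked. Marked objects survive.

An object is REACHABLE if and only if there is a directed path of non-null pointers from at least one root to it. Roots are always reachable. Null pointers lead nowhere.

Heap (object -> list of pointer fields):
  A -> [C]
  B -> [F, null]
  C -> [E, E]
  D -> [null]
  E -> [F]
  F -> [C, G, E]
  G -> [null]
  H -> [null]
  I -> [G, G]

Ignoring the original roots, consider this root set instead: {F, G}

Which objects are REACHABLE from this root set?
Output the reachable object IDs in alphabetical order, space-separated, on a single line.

Roots: F G
Mark F: refs=C G E, marked=F
Mark G: refs=null, marked=F G
Mark C: refs=E E, marked=C F G
Mark E: refs=F, marked=C E F G
Unmarked (collected): A B D H I

Answer: C E F G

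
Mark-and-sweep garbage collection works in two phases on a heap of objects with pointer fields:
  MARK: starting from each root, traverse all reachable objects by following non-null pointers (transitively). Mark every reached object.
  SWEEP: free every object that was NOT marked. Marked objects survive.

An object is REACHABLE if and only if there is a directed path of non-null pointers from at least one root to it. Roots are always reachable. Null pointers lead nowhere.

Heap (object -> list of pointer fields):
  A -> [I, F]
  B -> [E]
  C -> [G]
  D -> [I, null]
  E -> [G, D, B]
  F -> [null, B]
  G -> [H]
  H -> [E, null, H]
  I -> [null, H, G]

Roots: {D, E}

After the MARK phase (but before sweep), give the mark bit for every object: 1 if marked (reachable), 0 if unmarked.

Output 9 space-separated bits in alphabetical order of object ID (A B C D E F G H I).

Answer: 0 1 0 1 1 0 1 1 1

Derivation:
Roots: D E
Mark D: refs=I null, marked=D
Mark E: refs=G D B, marked=D E
Mark I: refs=null H G, marked=D E I
Mark G: refs=H, marked=D E G I
Mark B: refs=E, marked=B D E G I
Mark H: refs=E null H, marked=B D E G H I
Unmarked (collected): A C F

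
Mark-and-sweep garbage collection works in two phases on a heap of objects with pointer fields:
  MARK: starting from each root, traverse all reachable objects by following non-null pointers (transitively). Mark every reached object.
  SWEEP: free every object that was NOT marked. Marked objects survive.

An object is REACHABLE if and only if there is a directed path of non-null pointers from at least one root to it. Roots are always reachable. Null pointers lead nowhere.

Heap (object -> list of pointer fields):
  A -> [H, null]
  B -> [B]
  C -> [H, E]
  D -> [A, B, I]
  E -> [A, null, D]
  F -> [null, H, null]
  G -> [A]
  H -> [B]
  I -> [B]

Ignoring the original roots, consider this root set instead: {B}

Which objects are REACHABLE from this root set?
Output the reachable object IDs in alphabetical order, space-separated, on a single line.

Roots: B
Mark B: refs=B, marked=B
Unmarked (collected): A C D E F G H I

Answer: B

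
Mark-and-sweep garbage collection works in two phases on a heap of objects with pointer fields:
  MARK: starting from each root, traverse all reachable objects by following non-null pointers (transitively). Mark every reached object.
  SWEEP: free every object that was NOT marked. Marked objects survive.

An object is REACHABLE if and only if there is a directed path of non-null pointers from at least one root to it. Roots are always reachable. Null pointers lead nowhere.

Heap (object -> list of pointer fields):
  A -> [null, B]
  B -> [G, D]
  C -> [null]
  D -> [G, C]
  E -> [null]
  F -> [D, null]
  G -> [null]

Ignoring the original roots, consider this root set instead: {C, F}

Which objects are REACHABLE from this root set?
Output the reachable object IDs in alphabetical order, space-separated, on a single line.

Answer: C D F G

Derivation:
Roots: C F
Mark C: refs=null, marked=C
Mark F: refs=D null, marked=C F
Mark D: refs=G C, marked=C D F
Mark G: refs=null, marked=C D F G
Unmarked (collected): A B E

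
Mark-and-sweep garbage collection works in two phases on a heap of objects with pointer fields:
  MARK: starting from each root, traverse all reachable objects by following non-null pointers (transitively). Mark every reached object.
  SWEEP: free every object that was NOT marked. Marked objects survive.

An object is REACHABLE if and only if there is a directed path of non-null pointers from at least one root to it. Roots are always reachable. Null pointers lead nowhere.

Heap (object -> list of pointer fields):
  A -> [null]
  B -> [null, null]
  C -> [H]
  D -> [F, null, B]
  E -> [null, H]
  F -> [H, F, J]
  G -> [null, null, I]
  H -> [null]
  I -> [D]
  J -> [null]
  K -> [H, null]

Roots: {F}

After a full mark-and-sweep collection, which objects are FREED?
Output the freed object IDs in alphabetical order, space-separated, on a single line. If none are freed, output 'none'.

Answer: A B C D E G I K

Derivation:
Roots: F
Mark F: refs=H F J, marked=F
Mark H: refs=null, marked=F H
Mark J: refs=null, marked=F H J
Unmarked (collected): A B C D E G I K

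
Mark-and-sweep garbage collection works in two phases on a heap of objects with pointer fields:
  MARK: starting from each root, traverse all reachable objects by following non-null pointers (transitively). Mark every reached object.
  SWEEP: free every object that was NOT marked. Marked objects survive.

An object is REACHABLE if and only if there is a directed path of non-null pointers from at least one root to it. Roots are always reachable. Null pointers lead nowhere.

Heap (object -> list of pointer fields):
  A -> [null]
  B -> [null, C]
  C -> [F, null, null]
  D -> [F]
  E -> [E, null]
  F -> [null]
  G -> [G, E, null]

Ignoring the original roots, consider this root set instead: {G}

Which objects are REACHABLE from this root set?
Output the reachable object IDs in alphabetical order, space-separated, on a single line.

Answer: E G

Derivation:
Roots: G
Mark G: refs=G E null, marked=G
Mark E: refs=E null, marked=E G
Unmarked (collected): A B C D F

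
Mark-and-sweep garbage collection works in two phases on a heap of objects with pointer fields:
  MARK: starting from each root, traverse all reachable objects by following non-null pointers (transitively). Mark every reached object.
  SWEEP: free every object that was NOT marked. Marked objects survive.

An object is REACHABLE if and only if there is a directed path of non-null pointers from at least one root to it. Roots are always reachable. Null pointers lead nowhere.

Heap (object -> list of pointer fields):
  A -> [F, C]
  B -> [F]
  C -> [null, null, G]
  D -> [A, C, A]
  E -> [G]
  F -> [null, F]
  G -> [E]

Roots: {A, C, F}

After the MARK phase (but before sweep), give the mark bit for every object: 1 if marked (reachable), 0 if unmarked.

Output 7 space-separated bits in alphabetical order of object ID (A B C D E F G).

Answer: 1 0 1 0 1 1 1

Derivation:
Roots: A C F
Mark A: refs=F C, marked=A
Mark C: refs=null null G, marked=A C
Mark F: refs=null F, marked=A C F
Mark G: refs=E, marked=A C F G
Mark E: refs=G, marked=A C E F G
Unmarked (collected): B D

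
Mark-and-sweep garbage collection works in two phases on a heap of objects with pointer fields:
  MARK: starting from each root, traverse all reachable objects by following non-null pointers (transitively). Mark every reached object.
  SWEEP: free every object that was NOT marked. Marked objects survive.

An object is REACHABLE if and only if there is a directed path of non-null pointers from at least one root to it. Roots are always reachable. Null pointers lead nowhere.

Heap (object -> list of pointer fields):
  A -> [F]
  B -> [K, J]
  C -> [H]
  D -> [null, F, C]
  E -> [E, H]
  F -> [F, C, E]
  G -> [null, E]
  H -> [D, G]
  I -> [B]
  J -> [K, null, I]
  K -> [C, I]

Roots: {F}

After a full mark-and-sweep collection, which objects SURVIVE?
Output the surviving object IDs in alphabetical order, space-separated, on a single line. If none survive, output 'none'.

Roots: F
Mark F: refs=F C E, marked=F
Mark C: refs=H, marked=C F
Mark E: refs=E H, marked=C E F
Mark H: refs=D G, marked=C E F H
Mark D: refs=null F C, marked=C D E F H
Mark G: refs=null E, marked=C D E F G H
Unmarked (collected): A B I J K

Answer: C D E F G H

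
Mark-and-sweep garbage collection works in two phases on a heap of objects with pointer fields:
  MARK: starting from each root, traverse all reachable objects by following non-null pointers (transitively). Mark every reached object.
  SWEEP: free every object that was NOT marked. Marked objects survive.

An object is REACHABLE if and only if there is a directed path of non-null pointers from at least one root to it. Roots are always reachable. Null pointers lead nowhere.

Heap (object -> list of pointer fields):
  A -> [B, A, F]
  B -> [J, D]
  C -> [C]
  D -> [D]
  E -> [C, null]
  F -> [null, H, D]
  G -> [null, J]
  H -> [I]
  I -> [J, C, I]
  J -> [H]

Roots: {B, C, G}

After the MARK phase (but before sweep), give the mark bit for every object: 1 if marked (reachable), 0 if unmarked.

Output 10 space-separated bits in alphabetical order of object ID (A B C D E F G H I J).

Roots: B C G
Mark B: refs=J D, marked=B
Mark C: refs=C, marked=B C
Mark G: refs=null J, marked=B C G
Mark J: refs=H, marked=B C G J
Mark D: refs=D, marked=B C D G J
Mark H: refs=I, marked=B C D G H J
Mark I: refs=J C I, marked=B C D G H I J
Unmarked (collected): A E F

Answer: 0 1 1 1 0 0 1 1 1 1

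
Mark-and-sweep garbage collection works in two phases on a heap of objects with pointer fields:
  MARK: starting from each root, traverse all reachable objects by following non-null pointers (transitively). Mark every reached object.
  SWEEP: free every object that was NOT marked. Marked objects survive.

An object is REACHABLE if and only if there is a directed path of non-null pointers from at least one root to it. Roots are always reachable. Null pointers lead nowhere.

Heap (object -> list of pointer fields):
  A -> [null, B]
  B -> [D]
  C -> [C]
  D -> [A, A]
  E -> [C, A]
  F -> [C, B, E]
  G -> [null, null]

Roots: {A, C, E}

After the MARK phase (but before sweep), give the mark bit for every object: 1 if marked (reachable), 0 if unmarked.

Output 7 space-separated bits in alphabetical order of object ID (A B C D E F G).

Answer: 1 1 1 1 1 0 0

Derivation:
Roots: A C E
Mark A: refs=null B, marked=A
Mark C: refs=C, marked=A C
Mark E: refs=C A, marked=A C E
Mark B: refs=D, marked=A B C E
Mark D: refs=A A, marked=A B C D E
Unmarked (collected): F G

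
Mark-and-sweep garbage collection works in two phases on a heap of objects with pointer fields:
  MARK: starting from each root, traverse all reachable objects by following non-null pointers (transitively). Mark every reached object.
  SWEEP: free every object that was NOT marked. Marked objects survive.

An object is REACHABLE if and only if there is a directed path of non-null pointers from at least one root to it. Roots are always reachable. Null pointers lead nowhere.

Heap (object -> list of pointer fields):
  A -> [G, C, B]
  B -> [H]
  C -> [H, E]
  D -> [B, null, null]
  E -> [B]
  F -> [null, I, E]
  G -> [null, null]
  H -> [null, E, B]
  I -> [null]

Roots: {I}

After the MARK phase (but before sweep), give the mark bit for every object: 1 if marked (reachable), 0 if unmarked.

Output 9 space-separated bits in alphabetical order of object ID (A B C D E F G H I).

Roots: I
Mark I: refs=null, marked=I
Unmarked (collected): A B C D E F G H

Answer: 0 0 0 0 0 0 0 0 1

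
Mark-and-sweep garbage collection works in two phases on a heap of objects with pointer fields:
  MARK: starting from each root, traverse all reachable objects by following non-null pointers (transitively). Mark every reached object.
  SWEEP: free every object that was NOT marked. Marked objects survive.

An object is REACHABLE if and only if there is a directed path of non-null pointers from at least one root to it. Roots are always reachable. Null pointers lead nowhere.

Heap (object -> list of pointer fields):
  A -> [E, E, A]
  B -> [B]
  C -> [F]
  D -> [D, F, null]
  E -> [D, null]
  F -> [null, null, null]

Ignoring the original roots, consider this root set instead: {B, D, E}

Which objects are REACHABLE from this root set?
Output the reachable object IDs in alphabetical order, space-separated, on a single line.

Answer: B D E F

Derivation:
Roots: B D E
Mark B: refs=B, marked=B
Mark D: refs=D F null, marked=B D
Mark E: refs=D null, marked=B D E
Mark F: refs=null null null, marked=B D E F
Unmarked (collected): A C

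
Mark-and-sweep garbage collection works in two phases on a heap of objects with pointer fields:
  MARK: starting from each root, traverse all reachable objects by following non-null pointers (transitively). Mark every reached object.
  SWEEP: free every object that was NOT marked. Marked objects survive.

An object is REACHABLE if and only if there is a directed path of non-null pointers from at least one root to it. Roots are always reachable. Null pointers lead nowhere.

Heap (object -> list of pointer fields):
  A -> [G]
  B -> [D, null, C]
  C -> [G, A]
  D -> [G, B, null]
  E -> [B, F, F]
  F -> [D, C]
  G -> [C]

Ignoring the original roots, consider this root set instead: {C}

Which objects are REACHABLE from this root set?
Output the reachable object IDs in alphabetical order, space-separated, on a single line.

Roots: C
Mark C: refs=G A, marked=C
Mark G: refs=C, marked=C G
Mark A: refs=G, marked=A C G
Unmarked (collected): B D E F

Answer: A C G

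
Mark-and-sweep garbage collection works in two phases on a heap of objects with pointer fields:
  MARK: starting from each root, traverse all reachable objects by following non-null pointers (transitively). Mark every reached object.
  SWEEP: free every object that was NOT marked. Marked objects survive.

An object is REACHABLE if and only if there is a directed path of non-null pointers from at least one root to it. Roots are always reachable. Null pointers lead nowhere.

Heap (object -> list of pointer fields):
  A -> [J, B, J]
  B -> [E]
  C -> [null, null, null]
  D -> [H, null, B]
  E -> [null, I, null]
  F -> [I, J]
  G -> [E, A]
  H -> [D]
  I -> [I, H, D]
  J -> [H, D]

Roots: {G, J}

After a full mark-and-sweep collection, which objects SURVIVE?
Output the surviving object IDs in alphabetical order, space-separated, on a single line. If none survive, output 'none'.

Roots: G J
Mark G: refs=E A, marked=G
Mark J: refs=H D, marked=G J
Mark E: refs=null I null, marked=E G J
Mark A: refs=J B J, marked=A E G J
Mark H: refs=D, marked=A E G H J
Mark D: refs=H null B, marked=A D E G H J
Mark I: refs=I H D, marked=A D E G H I J
Mark B: refs=E, marked=A B D E G H I J
Unmarked (collected): C F

Answer: A B D E G H I J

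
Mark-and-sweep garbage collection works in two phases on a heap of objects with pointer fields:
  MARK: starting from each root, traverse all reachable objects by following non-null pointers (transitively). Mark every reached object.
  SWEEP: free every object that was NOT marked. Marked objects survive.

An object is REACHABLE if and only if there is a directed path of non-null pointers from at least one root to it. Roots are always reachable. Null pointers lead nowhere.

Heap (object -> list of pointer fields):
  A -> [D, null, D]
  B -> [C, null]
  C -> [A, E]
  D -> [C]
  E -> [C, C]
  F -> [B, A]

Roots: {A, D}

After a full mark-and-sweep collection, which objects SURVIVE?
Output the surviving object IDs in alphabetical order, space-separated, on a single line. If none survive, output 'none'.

Answer: A C D E

Derivation:
Roots: A D
Mark A: refs=D null D, marked=A
Mark D: refs=C, marked=A D
Mark C: refs=A E, marked=A C D
Mark E: refs=C C, marked=A C D E
Unmarked (collected): B F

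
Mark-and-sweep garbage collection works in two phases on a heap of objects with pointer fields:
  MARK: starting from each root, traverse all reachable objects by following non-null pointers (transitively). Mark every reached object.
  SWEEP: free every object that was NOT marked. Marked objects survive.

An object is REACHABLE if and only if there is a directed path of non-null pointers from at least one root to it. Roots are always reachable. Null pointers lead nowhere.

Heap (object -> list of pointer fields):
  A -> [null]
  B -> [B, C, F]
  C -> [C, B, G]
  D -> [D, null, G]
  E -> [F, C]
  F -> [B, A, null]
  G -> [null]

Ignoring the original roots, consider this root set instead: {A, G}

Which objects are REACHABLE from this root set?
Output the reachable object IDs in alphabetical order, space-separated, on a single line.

Roots: A G
Mark A: refs=null, marked=A
Mark G: refs=null, marked=A G
Unmarked (collected): B C D E F

Answer: A G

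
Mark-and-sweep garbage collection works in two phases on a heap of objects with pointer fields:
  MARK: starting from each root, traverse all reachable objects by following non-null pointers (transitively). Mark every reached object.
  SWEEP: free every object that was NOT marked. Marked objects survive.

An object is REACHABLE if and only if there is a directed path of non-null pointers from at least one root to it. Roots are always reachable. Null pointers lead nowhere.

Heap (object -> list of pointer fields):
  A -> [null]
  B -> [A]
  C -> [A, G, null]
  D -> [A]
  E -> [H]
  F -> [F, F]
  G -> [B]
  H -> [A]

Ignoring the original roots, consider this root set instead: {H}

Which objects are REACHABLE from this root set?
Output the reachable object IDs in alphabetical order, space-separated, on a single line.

Answer: A H

Derivation:
Roots: H
Mark H: refs=A, marked=H
Mark A: refs=null, marked=A H
Unmarked (collected): B C D E F G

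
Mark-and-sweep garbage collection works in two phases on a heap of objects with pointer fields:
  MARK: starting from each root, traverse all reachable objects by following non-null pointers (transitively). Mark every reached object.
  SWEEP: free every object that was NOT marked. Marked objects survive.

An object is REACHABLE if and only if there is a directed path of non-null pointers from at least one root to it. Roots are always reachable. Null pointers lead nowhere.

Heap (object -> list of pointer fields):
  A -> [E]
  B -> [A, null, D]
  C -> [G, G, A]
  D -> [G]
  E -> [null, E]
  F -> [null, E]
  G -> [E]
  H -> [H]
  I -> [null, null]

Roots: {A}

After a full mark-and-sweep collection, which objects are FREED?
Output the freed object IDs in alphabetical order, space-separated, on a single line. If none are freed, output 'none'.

Answer: B C D F G H I

Derivation:
Roots: A
Mark A: refs=E, marked=A
Mark E: refs=null E, marked=A E
Unmarked (collected): B C D F G H I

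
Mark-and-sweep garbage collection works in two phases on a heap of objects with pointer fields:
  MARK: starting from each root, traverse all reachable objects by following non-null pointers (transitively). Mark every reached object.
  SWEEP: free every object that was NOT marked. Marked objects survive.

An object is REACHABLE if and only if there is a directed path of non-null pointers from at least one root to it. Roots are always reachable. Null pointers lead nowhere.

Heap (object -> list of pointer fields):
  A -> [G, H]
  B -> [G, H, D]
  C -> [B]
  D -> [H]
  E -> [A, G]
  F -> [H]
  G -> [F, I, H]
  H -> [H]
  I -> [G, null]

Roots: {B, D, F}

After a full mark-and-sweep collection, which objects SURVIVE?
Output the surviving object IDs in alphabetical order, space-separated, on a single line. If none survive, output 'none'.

Answer: B D F G H I

Derivation:
Roots: B D F
Mark B: refs=G H D, marked=B
Mark D: refs=H, marked=B D
Mark F: refs=H, marked=B D F
Mark G: refs=F I H, marked=B D F G
Mark H: refs=H, marked=B D F G H
Mark I: refs=G null, marked=B D F G H I
Unmarked (collected): A C E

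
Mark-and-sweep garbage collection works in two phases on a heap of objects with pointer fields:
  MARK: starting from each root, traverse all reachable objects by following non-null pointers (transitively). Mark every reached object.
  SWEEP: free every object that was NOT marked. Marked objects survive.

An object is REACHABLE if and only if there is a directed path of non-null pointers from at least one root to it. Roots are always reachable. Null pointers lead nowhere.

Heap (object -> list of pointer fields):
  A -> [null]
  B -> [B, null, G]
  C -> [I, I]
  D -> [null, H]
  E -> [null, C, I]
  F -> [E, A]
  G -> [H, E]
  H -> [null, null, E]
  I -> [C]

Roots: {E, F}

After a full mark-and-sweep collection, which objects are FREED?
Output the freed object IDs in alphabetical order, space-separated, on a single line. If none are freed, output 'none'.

Roots: E F
Mark E: refs=null C I, marked=E
Mark F: refs=E A, marked=E F
Mark C: refs=I I, marked=C E F
Mark I: refs=C, marked=C E F I
Mark A: refs=null, marked=A C E F I
Unmarked (collected): B D G H

Answer: B D G H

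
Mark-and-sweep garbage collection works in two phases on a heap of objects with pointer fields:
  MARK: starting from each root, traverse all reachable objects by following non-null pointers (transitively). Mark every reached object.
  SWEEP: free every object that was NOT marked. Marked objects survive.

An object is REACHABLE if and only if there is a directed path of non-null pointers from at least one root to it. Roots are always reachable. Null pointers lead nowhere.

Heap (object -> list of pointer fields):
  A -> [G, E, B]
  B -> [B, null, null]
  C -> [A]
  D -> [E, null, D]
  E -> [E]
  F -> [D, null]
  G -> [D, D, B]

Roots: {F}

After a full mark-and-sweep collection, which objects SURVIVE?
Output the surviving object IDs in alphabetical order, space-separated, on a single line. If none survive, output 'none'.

Answer: D E F

Derivation:
Roots: F
Mark F: refs=D null, marked=F
Mark D: refs=E null D, marked=D F
Mark E: refs=E, marked=D E F
Unmarked (collected): A B C G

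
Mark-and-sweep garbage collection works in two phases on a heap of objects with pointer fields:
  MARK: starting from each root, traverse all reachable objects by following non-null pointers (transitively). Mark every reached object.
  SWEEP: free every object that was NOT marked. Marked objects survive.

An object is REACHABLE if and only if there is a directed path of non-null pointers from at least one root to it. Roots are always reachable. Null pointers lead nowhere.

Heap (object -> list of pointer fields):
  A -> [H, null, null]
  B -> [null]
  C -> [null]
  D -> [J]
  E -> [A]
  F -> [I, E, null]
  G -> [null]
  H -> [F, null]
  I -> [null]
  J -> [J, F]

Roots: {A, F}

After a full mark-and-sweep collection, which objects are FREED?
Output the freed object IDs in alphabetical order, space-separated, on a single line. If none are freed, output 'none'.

Roots: A F
Mark A: refs=H null null, marked=A
Mark F: refs=I E null, marked=A F
Mark H: refs=F null, marked=A F H
Mark I: refs=null, marked=A F H I
Mark E: refs=A, marked=A E F H I
Unmarked (collected): B C D G J

Answer: B C D G J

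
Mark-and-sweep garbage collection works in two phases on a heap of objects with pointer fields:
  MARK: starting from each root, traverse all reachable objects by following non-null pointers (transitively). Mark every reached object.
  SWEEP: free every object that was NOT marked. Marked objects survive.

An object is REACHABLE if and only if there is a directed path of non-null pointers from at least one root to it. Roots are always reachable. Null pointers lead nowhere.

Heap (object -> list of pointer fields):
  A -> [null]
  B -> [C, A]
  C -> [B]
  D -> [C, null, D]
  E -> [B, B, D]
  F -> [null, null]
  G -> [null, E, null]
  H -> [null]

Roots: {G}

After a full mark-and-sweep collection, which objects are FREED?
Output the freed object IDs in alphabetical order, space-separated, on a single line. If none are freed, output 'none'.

Answer: F H

Derivation:
Roots: G
Mark G: refs=null E null, marked=G
Mark E: refs=B B D, marked=E G
Mark B: refs=C A, marked=B E G
Mark D: refs=C null D, marked=B D E G
Mark C: refs=B, marked=B C D E G
Mark A: refs=null, marked=A B C D E G
Unmarked (collected): F H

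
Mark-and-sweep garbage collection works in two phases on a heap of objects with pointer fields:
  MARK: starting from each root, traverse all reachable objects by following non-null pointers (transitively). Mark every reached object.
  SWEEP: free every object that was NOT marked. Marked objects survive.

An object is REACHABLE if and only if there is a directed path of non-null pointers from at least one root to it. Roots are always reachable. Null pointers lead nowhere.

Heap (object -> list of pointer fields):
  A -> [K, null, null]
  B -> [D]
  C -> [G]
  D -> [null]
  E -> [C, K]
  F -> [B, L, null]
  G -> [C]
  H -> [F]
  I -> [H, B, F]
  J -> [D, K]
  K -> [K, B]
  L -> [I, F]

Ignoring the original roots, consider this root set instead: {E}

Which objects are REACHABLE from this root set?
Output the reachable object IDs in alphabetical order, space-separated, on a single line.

Roots: E
Mark E: refs=C K, marked=E
Mark C: refs=G, marked=C E
Mark K: refs=K B, marked=C E K
Mark G: refs=C, marked=C E G K
Mark B: refs=D, marked=B C E G K
Mark D: refs=null, marked=B C D E G K
Unmarked (collected): A F H I J L

Answer: B C D E G K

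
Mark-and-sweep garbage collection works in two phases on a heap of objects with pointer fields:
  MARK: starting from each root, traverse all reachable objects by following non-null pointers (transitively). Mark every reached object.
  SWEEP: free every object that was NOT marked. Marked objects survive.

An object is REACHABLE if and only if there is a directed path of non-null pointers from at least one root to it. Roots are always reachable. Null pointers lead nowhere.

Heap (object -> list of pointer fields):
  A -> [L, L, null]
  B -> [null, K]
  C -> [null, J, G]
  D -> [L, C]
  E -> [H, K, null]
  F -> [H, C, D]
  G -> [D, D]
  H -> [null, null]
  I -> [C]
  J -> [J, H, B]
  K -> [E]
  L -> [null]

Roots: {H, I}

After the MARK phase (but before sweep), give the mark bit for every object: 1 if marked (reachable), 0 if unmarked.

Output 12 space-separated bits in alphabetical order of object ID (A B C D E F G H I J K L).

Answer: 0 1 1 1 1 0 1 1 1 1 1 1

Derivation:
Roots: H I
Mark H: refs=null null, marked=H
Mark I: refs=C, marked=H I
Mark C: refs=null J G, marked=C H I
Mark J: refs=J H B, marked=C H I J
Mark G: refs=D D, marked=C G H I J
Mark B: refs=null K, marked=B C G H I J
Mark D: refs=L C, marked=B C D G H I J
Mark K: refs=E, marked=B C D G H I J K
Mark L: refs=null, marked=B C D G H I J K L
Mark E: refs=H K null, marked=B C D E G H I J K L
Unmarked (collected): A F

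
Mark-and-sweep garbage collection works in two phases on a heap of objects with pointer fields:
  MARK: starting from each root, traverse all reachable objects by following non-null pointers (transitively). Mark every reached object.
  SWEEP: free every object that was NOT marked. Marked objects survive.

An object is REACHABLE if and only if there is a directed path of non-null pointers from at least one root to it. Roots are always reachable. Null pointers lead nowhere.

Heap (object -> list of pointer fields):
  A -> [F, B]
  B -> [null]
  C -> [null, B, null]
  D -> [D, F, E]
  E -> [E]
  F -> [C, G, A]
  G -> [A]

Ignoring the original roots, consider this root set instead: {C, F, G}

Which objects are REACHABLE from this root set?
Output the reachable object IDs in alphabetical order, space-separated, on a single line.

Roots: C F G
Mark C: refs=null B null, marked=C
Mark F: refs=C G A, marked=C F
Mark G: refs=A, marked=C F G
Mark B: refs=null, marked=B C F G
Mark A: refs=F B, marked=A B C F G
Unmarked (collected): D E

Answer: A B C F G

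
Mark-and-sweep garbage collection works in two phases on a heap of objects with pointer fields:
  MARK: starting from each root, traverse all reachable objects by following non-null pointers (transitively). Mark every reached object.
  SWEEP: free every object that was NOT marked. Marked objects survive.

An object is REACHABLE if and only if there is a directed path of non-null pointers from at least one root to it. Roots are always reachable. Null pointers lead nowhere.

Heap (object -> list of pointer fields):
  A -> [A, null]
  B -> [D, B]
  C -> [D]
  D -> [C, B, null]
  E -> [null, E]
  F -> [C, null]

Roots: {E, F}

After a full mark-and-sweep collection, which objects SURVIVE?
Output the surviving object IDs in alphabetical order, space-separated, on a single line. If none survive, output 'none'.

Answer: B C D E F

Derivation:
Roots: E F
Mark E: refs=null E, marked=E
Mark F: refs=C null, marked=E F
Mark C: refs=D, marked=C E F
Mark D: refs=C B null, marked=C D E F
Mark B: refs=D B, marked=B C D E F
Unmarked (collected): A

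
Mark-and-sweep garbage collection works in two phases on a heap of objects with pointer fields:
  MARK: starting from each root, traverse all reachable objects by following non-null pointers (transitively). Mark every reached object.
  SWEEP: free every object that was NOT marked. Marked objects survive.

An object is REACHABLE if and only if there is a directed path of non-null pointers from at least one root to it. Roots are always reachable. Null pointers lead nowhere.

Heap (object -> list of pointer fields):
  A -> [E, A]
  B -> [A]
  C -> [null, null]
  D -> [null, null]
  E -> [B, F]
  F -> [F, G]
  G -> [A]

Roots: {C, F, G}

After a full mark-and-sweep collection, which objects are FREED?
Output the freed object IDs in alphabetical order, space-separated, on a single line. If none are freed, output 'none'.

Roots: C F G
Mark C: refs=null null, marked=C
Mark F: refs=F G, marked=C F
Mark G: refs=A, marked=C F G
Mark A: refs=E A, marked=A C F G
Mark E: refs=B F, marked=A C E F G
Mark B: refs=A, marked=A B C E F G
Unmarked (collected): D

Answer: D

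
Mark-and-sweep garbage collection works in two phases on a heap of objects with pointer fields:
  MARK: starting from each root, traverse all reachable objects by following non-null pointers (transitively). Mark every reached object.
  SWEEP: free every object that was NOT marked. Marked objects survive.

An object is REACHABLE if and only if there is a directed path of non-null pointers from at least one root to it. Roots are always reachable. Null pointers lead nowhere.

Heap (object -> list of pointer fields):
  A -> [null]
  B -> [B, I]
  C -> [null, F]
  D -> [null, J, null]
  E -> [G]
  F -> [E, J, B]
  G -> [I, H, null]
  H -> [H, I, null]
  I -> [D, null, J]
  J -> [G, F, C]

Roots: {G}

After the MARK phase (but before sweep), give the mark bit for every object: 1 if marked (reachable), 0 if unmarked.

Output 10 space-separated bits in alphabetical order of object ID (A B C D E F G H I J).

Roots: G
Mark G: refs=I H null, marked=G
Mark I: refs=D null J, marked=G I
Mark H: refs=H I null, marked=G H I
Mark D: refs=null J null, marked=D G H I
Mark J: refs=G F C, marked=D G H I J
Mark F: refs=E J B, marked=D F G H I J
Mark C: refs=null F, marked=C D F G H I J
Mark E: refs=G, marked=C D E F G H I J
Mark B: refs=B I, marked=B C D E F G H I J
Unmarked (collected): A

Answer: 0 1 1 1 1 1 1 1 1 1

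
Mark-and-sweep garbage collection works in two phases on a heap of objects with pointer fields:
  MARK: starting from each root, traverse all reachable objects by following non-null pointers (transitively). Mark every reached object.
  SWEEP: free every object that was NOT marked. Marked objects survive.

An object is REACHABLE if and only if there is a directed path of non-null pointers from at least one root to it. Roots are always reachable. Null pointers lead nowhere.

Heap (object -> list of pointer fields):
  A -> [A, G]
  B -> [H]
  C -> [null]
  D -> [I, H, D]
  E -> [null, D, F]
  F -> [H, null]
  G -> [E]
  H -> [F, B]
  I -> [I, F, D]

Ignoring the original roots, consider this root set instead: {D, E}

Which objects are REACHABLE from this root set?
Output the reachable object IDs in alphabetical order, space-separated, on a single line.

Answer: B D E F H I

Derivation:
Roots: D E
Mark D: refs=I H D, marked=D
Mark E: refs=null D F, marked=D E
Mark I: refs=I F D, marked=D E I
Mark H: refs=F B, marked=D E H I
Mark F: refs=H null, marked=D E F H I
Mark B: refs=H, marked=B D E F H I
Unmarked (collected): A C G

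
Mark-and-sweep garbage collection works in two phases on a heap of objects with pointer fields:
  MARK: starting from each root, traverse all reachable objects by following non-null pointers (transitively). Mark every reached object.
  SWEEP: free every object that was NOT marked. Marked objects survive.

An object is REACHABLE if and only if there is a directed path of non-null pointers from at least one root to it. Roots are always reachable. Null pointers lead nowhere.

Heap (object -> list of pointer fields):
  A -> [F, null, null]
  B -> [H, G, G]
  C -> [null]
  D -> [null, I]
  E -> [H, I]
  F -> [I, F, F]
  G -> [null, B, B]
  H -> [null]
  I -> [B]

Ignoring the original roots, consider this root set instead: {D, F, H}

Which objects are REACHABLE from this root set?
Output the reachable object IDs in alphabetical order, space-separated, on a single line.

Roots: D F H
Mark D: refs=null I, marked=D
Mark F: refs=I F F, marked=D F
Mark H: refs=null, marked=D F H
Mark I: refs=B, marked=D F H I
Mark B: refs=H G G, marked=B D F H I
Mark G: refs=null B B, marked=B D F G H I
Unmarked (collected): A C E

Answer: B D F G H I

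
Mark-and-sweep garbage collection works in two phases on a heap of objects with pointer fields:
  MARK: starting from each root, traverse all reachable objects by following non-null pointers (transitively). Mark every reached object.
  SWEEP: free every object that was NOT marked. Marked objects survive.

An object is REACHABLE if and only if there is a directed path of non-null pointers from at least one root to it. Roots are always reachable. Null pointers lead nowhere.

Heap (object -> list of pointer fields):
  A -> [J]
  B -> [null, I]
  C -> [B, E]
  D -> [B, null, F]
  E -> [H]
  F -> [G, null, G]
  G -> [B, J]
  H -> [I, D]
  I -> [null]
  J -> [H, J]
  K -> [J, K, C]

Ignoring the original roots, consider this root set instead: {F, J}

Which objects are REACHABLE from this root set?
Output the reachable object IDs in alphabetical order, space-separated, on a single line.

Roots: F J
Mark F: refs=G null G, marked=F
Mark J: refs=H J, marked=F J
Mark G: refs=B J, marked=F G J
Mark H: refs=I D, marked=F G H J
Mark B: refs=null I, marked=B F G H J
Mark I: refs=null, marked=B F G H I J
Mark D: refs=B null F, marked=B D F G H I J
Unmarked (collected): A C E K

Answer: B D F G H I J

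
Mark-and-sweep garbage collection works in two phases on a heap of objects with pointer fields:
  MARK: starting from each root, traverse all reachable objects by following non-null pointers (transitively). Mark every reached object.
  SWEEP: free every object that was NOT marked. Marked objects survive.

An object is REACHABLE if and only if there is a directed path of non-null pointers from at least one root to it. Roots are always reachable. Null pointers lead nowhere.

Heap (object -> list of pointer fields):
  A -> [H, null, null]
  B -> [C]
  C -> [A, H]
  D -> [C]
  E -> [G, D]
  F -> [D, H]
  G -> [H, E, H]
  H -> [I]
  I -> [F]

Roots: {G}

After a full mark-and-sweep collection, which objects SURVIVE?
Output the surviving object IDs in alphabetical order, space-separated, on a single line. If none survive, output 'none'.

Answer: A C D E F G H I

Derivation:
Roots: G
Mark G: refs=H E H, marked=G
Mark H: refs=I, marked=G H
Mark E: refs=G D, marked=E G H
Mark I: refs=F, marked=E G H I
Mark D: refs=C, marked=D E G H I
Mark F: refs=D H, marked=D E F G H I
Mark C: refs=A H, marked=C D E F G H I
Mark A: refs=H null null, marked=A C D E F G H I
Unmarked (collected): B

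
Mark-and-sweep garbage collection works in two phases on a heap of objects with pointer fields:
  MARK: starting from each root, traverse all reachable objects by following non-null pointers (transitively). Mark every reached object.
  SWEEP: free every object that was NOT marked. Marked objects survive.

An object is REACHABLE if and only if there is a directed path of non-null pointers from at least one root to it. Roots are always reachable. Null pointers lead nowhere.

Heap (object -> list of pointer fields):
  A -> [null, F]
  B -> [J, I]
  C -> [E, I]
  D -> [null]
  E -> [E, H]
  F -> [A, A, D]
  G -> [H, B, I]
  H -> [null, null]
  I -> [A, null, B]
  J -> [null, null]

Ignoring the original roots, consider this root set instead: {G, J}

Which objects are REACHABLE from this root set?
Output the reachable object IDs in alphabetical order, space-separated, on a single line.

Roots: G J
Mark G: refs=H B I, marked=G
Mark J: refs=null null, marked=G J
Mark H: refs=null null, marked=G H J
Mark B: refs=J I, marked=B G H J
Mark I: refs=A null B, marked=B G H I J
Mark A: refs=null F, marked=A B G H I J
Mark F: refs=A A D, marked=A B F G H I J
Mark D: refs=null, marked=A B D F G H I J
Unmarked (collected): C E

Answer: A B D F G H I J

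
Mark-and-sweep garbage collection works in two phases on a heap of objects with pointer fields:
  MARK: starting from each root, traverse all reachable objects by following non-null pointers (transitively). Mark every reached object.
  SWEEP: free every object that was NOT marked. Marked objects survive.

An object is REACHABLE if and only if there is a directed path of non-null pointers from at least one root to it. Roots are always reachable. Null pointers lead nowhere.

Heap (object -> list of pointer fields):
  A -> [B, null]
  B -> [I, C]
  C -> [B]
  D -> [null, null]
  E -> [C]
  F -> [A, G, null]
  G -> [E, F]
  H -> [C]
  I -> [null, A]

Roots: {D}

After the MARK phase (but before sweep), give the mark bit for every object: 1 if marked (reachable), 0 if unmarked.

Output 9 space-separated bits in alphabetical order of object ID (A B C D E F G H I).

Answer: 0 0 0 1 0 0 0 0 0

Derivation:
Roots: D
Mark D: refs=null null, marked=D
Unmarked (collected): A B C E F G H I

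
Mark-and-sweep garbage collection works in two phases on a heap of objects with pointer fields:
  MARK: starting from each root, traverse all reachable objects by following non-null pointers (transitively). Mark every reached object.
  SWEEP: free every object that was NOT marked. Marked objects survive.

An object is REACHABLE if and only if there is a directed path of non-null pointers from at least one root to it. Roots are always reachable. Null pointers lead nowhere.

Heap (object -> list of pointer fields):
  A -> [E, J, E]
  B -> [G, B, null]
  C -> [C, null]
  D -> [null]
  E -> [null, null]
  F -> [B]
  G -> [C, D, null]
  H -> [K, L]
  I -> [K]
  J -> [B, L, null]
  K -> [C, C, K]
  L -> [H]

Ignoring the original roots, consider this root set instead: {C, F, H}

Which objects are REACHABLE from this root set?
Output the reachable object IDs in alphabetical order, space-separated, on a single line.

Roots: C F H
Mark C: refs=C null, marked=C
Mark F: refs=B, marked=C F
Mark H: refs=K L, marked=C F H
Mark B: refs=G B null, marked=B C F H
Mark K: refs=C C K, marked=B C F H K
Mark L: refs=H, marked=B C F H K L
Mark G: refs=C D null, marked=B C F G H K L
Mark D: refs=null, marked=B C D F G H K L
Unmarked (collected): A E I J

Answer: B C D F G H K L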